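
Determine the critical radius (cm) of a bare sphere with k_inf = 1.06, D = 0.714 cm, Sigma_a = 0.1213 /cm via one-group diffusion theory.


L^2 = D / Sigma_a = 0.714 / 0.1213 = 5.886232 cm^2
B_m^2 = (k_inf - 1) / L^2 = (1.06 - 1) / 5.886232 = 0.01019328 /cm^2
For a bare sphere: B_g = pi/R, so R_c = pi / sqrt(B_m^2)
R_c = pi / sqrt(0.01019328) = 31.117 cm

31.117


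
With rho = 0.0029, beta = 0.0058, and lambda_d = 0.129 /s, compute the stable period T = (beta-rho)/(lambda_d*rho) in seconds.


T = (beta - rho) / (lambda_d * rho)
T = (0.0058 - 0.0029) / (0.129 * 0.0029)
T = 7.7519 s

7.7519


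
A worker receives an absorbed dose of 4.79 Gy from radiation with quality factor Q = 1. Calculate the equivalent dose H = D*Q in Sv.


H = D * Q
H = 4.79 * 1
H = 4.7900 Sv

4.7900


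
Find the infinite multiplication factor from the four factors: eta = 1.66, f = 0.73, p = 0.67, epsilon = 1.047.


k_inf = eta * f * p * epsilon
k_inf = 1.66 * 0.73 * 0.67 * 1.047
k_inf = 0.85007

0.85007


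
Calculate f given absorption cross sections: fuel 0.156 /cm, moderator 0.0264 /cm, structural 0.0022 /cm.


f = Sigma_a_fuel / (Sigma_a_fuel + Sigma_a_mod + Sigma_a_other)
f = 0.156 / (0.156 + 0.0264 + 0.0022)
f = 0.84507

0.84507


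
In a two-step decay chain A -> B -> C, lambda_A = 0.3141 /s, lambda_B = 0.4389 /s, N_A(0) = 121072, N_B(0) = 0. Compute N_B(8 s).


N_B(t) = lambda_A * N_A0 / (lambda_B - lambda_A) * [exp(-lambda_A*t) - exp(-lambda_B*t)]
exp(-0.3141*8) = 0.08104101; exp(-0.4389*8) = 0.02986106
N_B = 0.3141 * 121072 / (0.4389 - 0.3141) * (0.08104101 - 0.02986106)
N_B = 15595

15595


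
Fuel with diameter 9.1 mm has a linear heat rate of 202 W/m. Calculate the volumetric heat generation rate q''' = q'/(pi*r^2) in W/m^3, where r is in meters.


r = D / 2 / 1000 = 9.1 / 2 / 1000 = 0.00455 m
q''' = q' / (pi * r^2)
q''' = 202 / (pi * 0.00455^2)
q''' = 3.1058e+06 W/m^3

3.1058e+06


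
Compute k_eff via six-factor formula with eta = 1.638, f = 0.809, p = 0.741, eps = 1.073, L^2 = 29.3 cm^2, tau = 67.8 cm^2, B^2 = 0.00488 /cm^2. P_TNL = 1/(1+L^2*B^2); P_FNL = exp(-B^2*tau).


k_inf = eta*f*p*eps = 1.638*0.809*0.741*1.073 = 1.053611
P_TNL = 1/(1 + L^2*B^2) = 1/(1 + 29.3*0.00488) = 0.8749029
P_FNL = exp(-B^2*tau) = exp(-0.00488*67.8) = 0.7183029
k_eff = k_inf * P_TNL * P_FNL = 1.053611 * 0.8749029 * 0.7183029
k_eff = 0.66214

0.66214


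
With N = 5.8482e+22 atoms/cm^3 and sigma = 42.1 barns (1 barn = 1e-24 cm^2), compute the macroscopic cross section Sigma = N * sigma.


Sigma = N * sigma_barns * 1e-24
Sigma = 5.8482e+22 * 42.1 * 1e-24
Sigma = 2.4621 /cm

2.4621


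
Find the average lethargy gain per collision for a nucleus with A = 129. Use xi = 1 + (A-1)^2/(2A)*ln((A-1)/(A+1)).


xi = 1 + (A-1)^2/(2A) * ln((A-1)/(A+1))
xi = 1 + (129-1)^2/(2*129) * ln((129-1)/(129 +1))
xi = 0.015424

0.015424


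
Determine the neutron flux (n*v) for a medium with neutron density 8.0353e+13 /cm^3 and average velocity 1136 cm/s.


phi = n * v
phi = 8.0353e+13 * 1136
phi = 9.1281e+16 /cm^2/s

9.1281e+16


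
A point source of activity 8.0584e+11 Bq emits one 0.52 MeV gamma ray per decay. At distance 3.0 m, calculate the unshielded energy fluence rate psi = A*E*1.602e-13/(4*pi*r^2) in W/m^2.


psi = A * E * 1.602e-13 / (4*pi*r^2)
psi = 8.0584e+11 * 0.52 * 1.602e-13 / (4*pi*3.0^2)
psi = 5.9356e-04 W/m^2

5.9356e-04


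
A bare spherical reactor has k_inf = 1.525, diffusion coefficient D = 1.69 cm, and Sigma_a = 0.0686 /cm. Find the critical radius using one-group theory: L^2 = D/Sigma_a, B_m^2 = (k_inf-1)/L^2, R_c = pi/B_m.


L^2 = D / Sigma_a = 1.69 / 0.0686 = 24.63557 cm^2
B_m^2 = (k_inf - 1) / L^2 = (1.525 - 1) / 24.63557 = 0.02131065 /cm^2
For a bare sphere: B_g = pi/R, so R_c = pi / sqrt(B_m^2)
R_c = pi / sqrt(0.02131065) = 21.520 cm

21.520


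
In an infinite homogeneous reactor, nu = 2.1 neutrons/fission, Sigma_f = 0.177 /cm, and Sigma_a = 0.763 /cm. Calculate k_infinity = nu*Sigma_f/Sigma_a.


k_inf = nu * Sigma_f / Sigma_a
k_inf = 2.1 * 0.177 / 0.763
k_inf = 0.48716

0.48716


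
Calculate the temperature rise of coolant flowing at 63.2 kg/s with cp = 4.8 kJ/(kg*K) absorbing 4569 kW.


dT = Q / (m_dot * cp)
dT = 4569 / (63.2 * 4.8)
dT = 15.061 C

15.061


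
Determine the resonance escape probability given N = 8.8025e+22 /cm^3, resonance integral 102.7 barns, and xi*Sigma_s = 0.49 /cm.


p = exp(-N * I * 1e-24 / (xi*Sigma_s))
p = exp(-8.8025e+22 * 102.7 * 1e-24 / 0.49)
p = 9.7177e-09

9.7177e-09


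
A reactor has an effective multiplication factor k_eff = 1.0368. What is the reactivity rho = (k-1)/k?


rho = (k_eff - 1) / k_eff
rho = (1.0368 - 1) / 1.0368
rho = 0.035494

0.035494


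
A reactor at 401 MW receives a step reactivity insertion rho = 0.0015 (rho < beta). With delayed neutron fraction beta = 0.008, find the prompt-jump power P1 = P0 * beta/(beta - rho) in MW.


P1/P0 = beta / (beta - rho)
P1/P0 = 0.008 / (0.008 - 0.0015) = 1.230769
P1 = 401 * 1.230769 = 493.54 MW

493.54


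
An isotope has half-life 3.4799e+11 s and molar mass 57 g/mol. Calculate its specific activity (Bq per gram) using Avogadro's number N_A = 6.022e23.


lambda = ln(2) / t_half = ln(2) / 3.4799e+11 = 1.991859e-12 /s
SA = lambda * N_A / M
SA = 1.991859e-12 * 6.022e23 / 57
SA = 2.1044e+10 Bq/g

2.1044e+10


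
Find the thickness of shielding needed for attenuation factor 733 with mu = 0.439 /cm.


x = ln(factor) / mu
x = ln(733) / 0.439
x = 15.028 cm

15.028


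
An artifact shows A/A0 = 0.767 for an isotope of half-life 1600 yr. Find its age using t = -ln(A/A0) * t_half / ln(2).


lambda = ln(2) / t_half = ln(2) / 1600 = 4.332170e-04 /yr
t = -ln(A/A0) / lambda
t = -ln(0.767) / 4.332170e-04
t = 612.32 yr

612.32


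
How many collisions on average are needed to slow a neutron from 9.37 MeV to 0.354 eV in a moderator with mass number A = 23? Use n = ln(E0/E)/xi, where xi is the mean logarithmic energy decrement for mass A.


xi = 1 + (A-1)^2/(2A)*ln((A-1)/(A+1)) = 0.08448899 (for A = 23)
n = ln(E0/E) / xi
n = ln(9.37e6 / 0.354) / 0.08448899
n = ln(2.646893e+07) / 0.08448899 = 202.29

202.29


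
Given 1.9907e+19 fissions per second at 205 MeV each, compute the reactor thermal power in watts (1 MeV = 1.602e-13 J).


P = fission_rate * E_MeV * 1.602e-13
P = 1.9907e+19 * 205 * 1.602e-13
P = 6.5377e+08 W

6.5377e+08


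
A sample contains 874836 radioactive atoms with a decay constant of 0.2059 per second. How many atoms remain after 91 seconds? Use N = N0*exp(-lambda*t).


N = N0 * exp(-lambda * t)
N = 874836 * exp(-0.2059 * 91)
N = 0.0063767

0.0063767


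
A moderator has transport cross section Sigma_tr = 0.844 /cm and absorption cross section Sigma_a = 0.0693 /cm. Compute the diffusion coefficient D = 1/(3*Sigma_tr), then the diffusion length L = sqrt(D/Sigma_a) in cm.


D = 1 / (3 * Sigma_tr) = 1 / (3 * 0.844) = 0.3949447 cm
L = sqrt(D / Sigma_a)
L = sqrt(0.3949447 / 0.0693)
L = 2.3873 cm

2.3873


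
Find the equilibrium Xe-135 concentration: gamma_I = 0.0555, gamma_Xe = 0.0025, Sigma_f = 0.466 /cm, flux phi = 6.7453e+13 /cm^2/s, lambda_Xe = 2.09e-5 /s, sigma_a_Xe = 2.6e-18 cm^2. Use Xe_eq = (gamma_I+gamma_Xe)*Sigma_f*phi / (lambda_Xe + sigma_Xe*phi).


Xe_eq = (gamma_I + gamma_Xe) * Sigma_f * phi / (lambda_Xe + sigma_Xe * phi)
Numerator = (0.0555 + 0.0025) * 0.466 * 6.7453e+13 = 1.823120e+12
Denominator = 2.09e-5 + 2.6e-18 * 6.7453e+13 = 1.962778e-04
Xe_eq = 1.823120e+12 / 1.962778e-04 = 9.2885e+15 /cm^3

9.2885e+15


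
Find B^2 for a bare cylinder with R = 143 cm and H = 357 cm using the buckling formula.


B^2 = (2.405/R)^2 + (pi/H)^2
B^2 = (2.405/143)^2 + (pi/357)^2
B^2 = 3.6029e-04 /cm^2

3.6029e-04


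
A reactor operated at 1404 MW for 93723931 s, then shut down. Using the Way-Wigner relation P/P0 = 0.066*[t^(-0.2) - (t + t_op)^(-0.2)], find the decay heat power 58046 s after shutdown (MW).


P/P0 = 0.066 * [t^(-0.2) - (t + t_op)^(-0.2)]
P/P0 = 0.066 * [58046^(-0.2) - (58046 + 93723931)^(-0.2)]
P/P0 = 0.066 * [0.1114925 - 0.02544346] = 0.005679237
P = 1404 * 0.005679237 = 7.9736 MW

7.9736


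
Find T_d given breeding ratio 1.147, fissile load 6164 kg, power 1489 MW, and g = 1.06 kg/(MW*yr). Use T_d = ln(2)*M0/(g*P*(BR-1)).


Breeding gain G = BR - 1 = 1.147 - 1 = 0.147
Fissile production rate = g * P * G = 1.06 * 1489 * 0.147 = 232.01598 kg/yr
T_d = ln(2) * M0 / (g * P * G)
T_d = ln(2) * 6164 / 232.01598 = 18.415 yr

18.415


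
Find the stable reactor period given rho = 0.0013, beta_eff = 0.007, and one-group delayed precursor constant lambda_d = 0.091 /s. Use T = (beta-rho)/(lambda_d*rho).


T = (beta - rho) / (lambda_d * rho)
T = (0.007 - 0.0013) / (0.091 * 0.0013)
T = 48.183 s

48.183


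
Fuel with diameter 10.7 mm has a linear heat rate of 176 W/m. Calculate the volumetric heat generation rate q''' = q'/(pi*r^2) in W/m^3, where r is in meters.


r = D / 2 / 1000 = 10.7 / 2 / 1000 = 0.00535 m
q''' = q' / (pi * r^2)
q''' = 176 / (pi * 0.00535^2)
q''' = 1.9573e+06 W/m^3

1.9573e+06


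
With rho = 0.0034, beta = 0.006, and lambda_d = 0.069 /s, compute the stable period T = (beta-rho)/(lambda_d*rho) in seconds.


T = (beta - rho) / (lambda_d * rho)
T = (0.006 - 0.0034) / (0.069 * 0.0034)
T = 11.083 s

11.083


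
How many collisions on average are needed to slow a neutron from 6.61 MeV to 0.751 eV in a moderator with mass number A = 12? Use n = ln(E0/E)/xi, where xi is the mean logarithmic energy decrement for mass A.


xi = 1 + (A-1)^2/(2A)*ln((A-1)/(A+1)) = 0.1577690 (for A = 12)
n = ln(E0/E) / xi
n = ln(6.61e6 / 0.751) / 0.1577690
n = ln(8.801598e+06) / 0.1577690 = 101.35

101.35


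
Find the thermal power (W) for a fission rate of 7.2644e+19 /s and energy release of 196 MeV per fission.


P = fission_rate * E_MeV * 1.602e-13
P = 7.2644e+19 * 196 * 1.602e-13
P = 2.2810e+09 W

2.2810e+09


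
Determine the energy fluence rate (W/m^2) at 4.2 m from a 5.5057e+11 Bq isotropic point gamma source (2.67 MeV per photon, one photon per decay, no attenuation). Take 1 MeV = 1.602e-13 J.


psi = A * E * 1.602e-13 / (4*pi*r^2)
psi = 5.5057e+11 * 2.67 * 1.602e-13 / (4*pi*4.2^2)
psi = 0.0010624 W/m^2

0.0010624


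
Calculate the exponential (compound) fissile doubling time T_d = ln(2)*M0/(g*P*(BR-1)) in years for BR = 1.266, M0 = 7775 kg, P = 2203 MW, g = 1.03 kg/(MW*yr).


Breeding gain G = BR - 1 = 1.266 - 1 = 0.266
Fissile production rate = g * P * G = 1.03 * 2203 * 0.266 = 603.57794 kg/yr
T_d = ln(2) * M0 / (g * P * G)
T_d = ln(2) * 7775 / 603.57794 = 8.9288 yr

8.9288


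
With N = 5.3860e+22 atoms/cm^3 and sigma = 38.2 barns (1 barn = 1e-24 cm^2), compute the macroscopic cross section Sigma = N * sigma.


Sigma = N * sigma_barns * 1e-24
Sigma = 5.3860e+22 * 38.2 * 1e-24
Sigma = 2.0575 /cm

2.0575


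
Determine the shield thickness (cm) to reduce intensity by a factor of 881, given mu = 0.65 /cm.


x = ln(factor) / mu
x = ln(881) / 0.65
x = 10.432 cm

10.432


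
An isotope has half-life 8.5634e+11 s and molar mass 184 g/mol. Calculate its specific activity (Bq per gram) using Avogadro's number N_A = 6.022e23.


lambda = ln(2) / t_half = ln(2) / 8.5634e+11 = 8.094299e-13 /s
SA = lambda * N_A / M
SA = 8.094299e-13 * 6.022e23 / 184
SA = 2.6491e+09 Bq/g

2.6491e+09


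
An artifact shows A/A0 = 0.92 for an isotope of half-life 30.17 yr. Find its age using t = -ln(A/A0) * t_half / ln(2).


lambda = ln(2) / t_half = ln(2) / 30.17 = 0.02297472 /yr
t = -ln(A/A0) / lambda
t = -ln(0.92) / 0.02297472
t = 3.6293 yr

3.6293


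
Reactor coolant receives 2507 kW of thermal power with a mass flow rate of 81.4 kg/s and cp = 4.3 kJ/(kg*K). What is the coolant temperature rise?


dT = Q / (m_dot * cp)
dT = 2507 / (81.4 * 4.3)
dT = 7.1624 C

7.1624


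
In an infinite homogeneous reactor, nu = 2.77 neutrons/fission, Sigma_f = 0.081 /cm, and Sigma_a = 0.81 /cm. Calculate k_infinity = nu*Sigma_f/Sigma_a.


k_inf = nu * Sigma_f / Sigma_a
k_inf = 2.77 * 0.081 / 0.81
k_inf = 0.27700

0.27700


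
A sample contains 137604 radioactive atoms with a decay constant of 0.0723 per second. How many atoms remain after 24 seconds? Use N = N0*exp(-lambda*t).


N = N0 * exp(-lambda * t)
N = 137604 * exp(-0.0723 * 24)
N = 24269

24269


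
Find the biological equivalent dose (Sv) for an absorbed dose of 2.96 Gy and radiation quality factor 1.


H = D * Q
H = 2.96 * 1
H = 2.9600 Sv

2.9600


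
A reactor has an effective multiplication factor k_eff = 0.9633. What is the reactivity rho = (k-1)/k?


rho = (k_eff - 1) / k_eff
rho = (0.9633 - 1) / 0.9633
rho = -0.038098

-0.038098


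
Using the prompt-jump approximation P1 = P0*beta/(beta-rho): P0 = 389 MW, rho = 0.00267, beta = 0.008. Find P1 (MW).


P1/P0 = beta / (beta - rho)
P1/P0 = 0.008 / (0.008 - 0.00267) = 1.500938
P1 = 389 * 1.500938 = 583.86 MW

583.86


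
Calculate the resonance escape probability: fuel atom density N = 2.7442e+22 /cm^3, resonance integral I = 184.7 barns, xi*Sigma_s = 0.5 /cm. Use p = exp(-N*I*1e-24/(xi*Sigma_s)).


p = exp(-N * I * 1e-24 / (xi*Sigma_s))
p = exp(-2.7442e+22 * 184.7 * 1e-24 / 0.5)
p = 3.9584e-05

3.9584e-05


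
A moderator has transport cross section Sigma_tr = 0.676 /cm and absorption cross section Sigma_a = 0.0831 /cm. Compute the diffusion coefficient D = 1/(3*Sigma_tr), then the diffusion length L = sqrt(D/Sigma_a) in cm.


D = 1 / (3 * Sigma_tr) = 1 / (3 * 0.676) = 0.4930966 cm
L = sqrt(D / Sigma_a)
L = sqrt(0.4930966 / 0.0831)
L = 2.4359 cm

2.4359


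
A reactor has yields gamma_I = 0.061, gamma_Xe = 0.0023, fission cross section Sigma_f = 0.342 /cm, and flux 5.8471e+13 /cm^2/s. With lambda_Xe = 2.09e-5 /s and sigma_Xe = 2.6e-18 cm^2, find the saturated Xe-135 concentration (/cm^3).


Xe_eq = (gamma_I + gamma_Xe) * Sigma_f * phi / (lambda_Xe + sigma_Xe * phi)
Numerator = (0.061 + 0.0023) * 0.342 * 5.8471e+13 = 1.265815e+12
Denominator = 2.09e-5 + 2.6e-18 * 5.8471e+13 = 1.729246e-04
Xe_eq = 1.265815e+12 / 1.729246e-04 = 7.3200e+15 /cm^3

7.3200e+15


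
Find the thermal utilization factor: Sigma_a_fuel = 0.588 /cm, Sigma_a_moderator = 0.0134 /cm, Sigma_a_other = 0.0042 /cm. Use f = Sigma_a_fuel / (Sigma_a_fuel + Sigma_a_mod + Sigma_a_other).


f = Sigma_a_fuel / (Sigma_a_fuel + Sigma_a_mod + Sigma_a_other)
f = 0.588 / (0.588 + 0.0134 + 0.0042)
f = 0.97094

0.97094


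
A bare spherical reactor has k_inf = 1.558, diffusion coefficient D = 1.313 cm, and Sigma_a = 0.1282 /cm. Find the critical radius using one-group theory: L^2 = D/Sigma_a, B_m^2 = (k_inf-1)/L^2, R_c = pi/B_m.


L^2 = D / Sigma_a = 1.313 / 0.1282 = 10.24181 cm^2
B_m^2 = (k_inf - 1) / L^2 = (1.558 - 1) / 10.24181 = 0.05448256 /cm^2
For a bare sphere: B_g = pi/R, so R_c = pi / sqrt(B_m^2)
R_c = pi / sqrt(0.05448256) = 13.459 cm

13.459


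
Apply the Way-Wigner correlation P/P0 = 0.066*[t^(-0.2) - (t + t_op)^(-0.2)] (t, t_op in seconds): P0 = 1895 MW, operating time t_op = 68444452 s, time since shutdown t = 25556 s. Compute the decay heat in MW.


P/P0 = 0.066 * [t^(-0.2) - (t + t_op)^(-0.2)]
P/P0 = 0.066 * [25556^(-0.2) - (25556 + 68444452)^(-0.2)]
P/P0 = 0.066 * [0.1313716 - 0.02709567] = 0.006882211
P = 1895 * 0.006882211 = 13.042 MW

13.042


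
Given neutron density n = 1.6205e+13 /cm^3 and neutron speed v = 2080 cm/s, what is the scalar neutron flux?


phi = n * v
phi = 1.6205e+13 * 2080
phi = 3.3706e+16 /cm^2/s

3.3706e+16


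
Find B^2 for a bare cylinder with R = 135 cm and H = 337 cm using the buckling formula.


B^2 = (2.405/R)^2 + (pi/H)^2
B^2 = (2.405/135)^2 + (pi/337)^2
B^2 = 4.0427e-04 /cm^2

4.0427e-04


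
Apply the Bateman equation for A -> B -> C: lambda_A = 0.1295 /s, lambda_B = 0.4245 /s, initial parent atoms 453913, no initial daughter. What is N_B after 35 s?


N_B(t) = lambda_A * N_A0 / (lambda_B - lambda_A) * [exp(-lambda_A*t) - exp(-lambda_B*t)]
exp(-0.1295*35) = 0.01075376; exp(-0.4245*35) = 3.527522e-07
N_B = 0.1295 * 453913 / (0.4245 - 0.1295) * (0.01075376 - 3.527522e-07)
N_B = 2142.7

2142.7


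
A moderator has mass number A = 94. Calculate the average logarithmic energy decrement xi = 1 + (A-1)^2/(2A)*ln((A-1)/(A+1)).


xi = 1 + (A-1)^2/(2A) * ln((A-1)/(A+1))
xi = 1 + (94-1)^2/(2*94) * ln((94-1)/(94 +1))
xi = 0.021126

0.021126


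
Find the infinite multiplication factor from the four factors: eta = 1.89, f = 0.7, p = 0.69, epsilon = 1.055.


k_inf = eta * f * p * epsilon
k_inf = 1.89 * 0.7 * 0.69 * 1.055
k_inf = 0.96308

0.96308


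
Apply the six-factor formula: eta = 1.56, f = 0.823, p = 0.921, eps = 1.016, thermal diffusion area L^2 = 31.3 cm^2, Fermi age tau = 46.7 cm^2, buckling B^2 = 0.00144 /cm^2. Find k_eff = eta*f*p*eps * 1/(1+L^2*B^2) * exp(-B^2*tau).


k_inf = eta*f*p*eps = 1.56*0.823*0.921*1.016 = 1.201373
P_TNL = 1/(1 + L^2*B^2) = 1/(1 + 31.3*0.00144) = 0.9568719
P_FNL = exp(-B^2*tau) = exp(-0.00144*46.7) = 0.9349633
k_eff = k_inf * P_TNL * P_FNL = 1.201373 * 0.9568719 * 0.9349633
k_eff = 1.0748

1.0748


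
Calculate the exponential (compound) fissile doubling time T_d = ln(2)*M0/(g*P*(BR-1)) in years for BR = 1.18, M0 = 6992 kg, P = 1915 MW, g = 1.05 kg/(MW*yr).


Breeding gain G = BR - 1 = 1.18 - 1 = 0.18
Fissile production rate = g * P * G = 1.05 * 1915 * 0.18 = 361.935 kg/yr
T_d = ln(2) * M0 / (g * P * G)
T_d = ln(2) * 6992 / 361.935 = 13.390 yr

13.390


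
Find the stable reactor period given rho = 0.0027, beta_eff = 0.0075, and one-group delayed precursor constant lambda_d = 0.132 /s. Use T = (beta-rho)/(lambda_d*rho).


T = (beta - rho) / (lambda_d * rho)
T = (0.0075 - 0.0027) / (0.132 * 0.0027)
T = 13.468 s

13.468


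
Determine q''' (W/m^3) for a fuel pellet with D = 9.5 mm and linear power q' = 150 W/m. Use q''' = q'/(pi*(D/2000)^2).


r = D / 2 / 1000 = 9.5 / 2 / 1000 = 0.00475 m
q''' = q' / (pi * r^2)
q''' = 150 / (pi * 0.00475^2)
q''' = 2.1162e+06 W/m^3

2.1162e+06


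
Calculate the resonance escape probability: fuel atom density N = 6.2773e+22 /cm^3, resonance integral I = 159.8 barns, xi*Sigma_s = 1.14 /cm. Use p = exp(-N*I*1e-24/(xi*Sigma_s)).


p = exp(-N * I * 1e-24 / (xi*Sigma_s))
p = exp(-6.2773e+22 * 159.8 * 1e-24 / 1.14)
p = 1.5085e-04

1.5085e-04


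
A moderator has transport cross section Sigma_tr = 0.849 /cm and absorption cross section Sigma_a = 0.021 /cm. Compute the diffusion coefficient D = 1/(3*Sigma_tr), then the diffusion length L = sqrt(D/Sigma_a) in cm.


D = 1 / (3 * Sigma_tr) = 1 / (3 * 0.849) = 0.3926188 cm
L = sqrt(D / Sigma_a)
L = sqrt(0.3926188 / 0.021)
L = 4.3239 cm

4.3239


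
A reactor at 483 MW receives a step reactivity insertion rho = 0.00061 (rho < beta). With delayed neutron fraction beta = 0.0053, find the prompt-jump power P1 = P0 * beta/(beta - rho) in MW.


P1/P0 = beta / (beta - rho)
P1/P0 = 0.0053 / (0.0053 - 0.00061) = 1.130064
P1 = 483 * 1.130064 = 545.82 MW

545.82


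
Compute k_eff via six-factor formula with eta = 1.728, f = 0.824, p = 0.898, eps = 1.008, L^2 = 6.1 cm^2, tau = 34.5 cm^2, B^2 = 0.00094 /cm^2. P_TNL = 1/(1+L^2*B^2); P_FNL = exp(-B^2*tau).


k_inf = eta*f*p*eps = 1.728*0.824*0.898*1.008 = 1.288866
P_TNL = 1/(1 + L^2*B^2) = 1/(1 + 6.1*0.00094) = 0.9942987
P_FNL = exp(-B^2*tau) = exp(-0.00094*34.5) = 0.9680902
k_eff = k_inf * P_TNL * P_FNL = 1.288866 * 0.9942987 * 0.9680902
k_eff = 1.2406

1.2406


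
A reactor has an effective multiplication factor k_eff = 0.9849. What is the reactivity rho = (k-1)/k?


rho = (k_eff - 1) / k_eff
rho = (0.9849 - 1) / 0.9849
rho = -0.015332

-0.015332


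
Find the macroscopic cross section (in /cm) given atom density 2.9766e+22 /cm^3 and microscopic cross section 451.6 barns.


Sigma = N * sigma_barns * 1e-24
Sigma = 2.9766e+22 * 451.6 * 1e-24
Sigma = 13.442 /cm

13.442


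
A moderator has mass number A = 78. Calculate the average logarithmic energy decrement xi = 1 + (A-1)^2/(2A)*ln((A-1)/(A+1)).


xi = 1 + (A-1)^2/(2A) * ln((A-1)/(A+1))
xi = 1 + (78-1)^2/(2*78) * ln((78-1)/(78 +1))
xi = 0.025423

0.025423


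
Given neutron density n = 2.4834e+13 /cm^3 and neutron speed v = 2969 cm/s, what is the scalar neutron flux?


phi = n * v
phi = 2.4834e+13 * 2969
phi = 7.3732e+16 /cm^2/s

7.3732e+16


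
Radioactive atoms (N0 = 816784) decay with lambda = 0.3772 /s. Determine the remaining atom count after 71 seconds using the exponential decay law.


N = N0 * exp(-lambda * t)
N = 816784 * exp(-0.3772 * 71)
N = 1.9106e-06

1.9106e-06


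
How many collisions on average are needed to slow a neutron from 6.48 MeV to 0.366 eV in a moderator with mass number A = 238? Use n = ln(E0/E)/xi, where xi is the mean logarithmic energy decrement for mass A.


xi = 1 + (A-1)^2/(2A)*ln((A-1)/(A+1)) = 0.008379872 (for A = 238)
n = ln(E0/E) / xi
n = ln(6.48e6 / 0.366) / 0.008379872
n = ln(1.770492e+07) / 0.008379872 = 1991.6

1991.6


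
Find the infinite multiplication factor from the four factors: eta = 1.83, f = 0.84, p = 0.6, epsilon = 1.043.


k_inf = eta * f * p * epsilon
k_inf = 1.83 * 0.84 * 0.6 * 1.043
k_inf = 0.96198

0.96198


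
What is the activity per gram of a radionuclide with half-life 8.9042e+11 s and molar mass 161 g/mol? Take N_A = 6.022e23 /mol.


lambda = ln(2) / t_half = ln(2) / 8.9042e+11 = 7.784497e-13 /s
SA = lambda * N_A / M
SA = 7.784497e-13 * 6.022e23 / 161
SA = 2.9117e+09 Bq/g

2.9117e+09


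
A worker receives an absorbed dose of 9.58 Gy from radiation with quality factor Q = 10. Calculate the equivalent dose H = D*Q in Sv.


H = D * Q
H = 9.58 * 10
H = 95.800 Sv

95.800


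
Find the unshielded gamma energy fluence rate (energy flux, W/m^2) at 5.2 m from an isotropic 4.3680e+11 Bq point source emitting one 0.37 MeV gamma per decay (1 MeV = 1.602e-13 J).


psi = A * E * 1.602e-13 / (4*pi*r^2)
psi = 4.3680e+11 * 0.37 * 1.602e-13 / (4*pi*5.2^2)
psi = 7.6196e-05 W/m^2

7.6196e-05


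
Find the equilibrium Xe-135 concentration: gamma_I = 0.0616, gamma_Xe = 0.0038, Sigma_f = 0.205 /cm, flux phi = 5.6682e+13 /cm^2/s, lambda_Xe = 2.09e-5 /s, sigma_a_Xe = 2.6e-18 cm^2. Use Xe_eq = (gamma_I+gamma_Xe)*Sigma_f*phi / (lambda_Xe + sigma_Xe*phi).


Xe_eq = (gamma_I + gamma_Xe) * Sigma_f * phi / (lambda_Xe + sigma_Xe * phi)
Numerator = (0.0616 + 0.0038) * 0.205 * 5.6682e+13 = 7.599356e+11
Denominator = 2.09e-5 + 2.6e-18 * 5.6682e+13 = 1.682732e-04
Xe_eq = 7.599356e+11 / 1.682732e-04 = 4.5161e+15 /cm^3

4.5161e+15


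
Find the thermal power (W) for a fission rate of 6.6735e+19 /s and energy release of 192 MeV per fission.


P = fission_rate * E_MeV * 1.602e-13
P = 6.6735e+19 * 192 * 1.602e-13
P = 2.0527e+09 W

2.0527e+09


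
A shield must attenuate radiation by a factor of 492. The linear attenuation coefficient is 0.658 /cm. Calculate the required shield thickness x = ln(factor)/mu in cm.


x = ln(factor) / mu
x = ln(492) / 0.658
x = 9.4202 cm

9.4202


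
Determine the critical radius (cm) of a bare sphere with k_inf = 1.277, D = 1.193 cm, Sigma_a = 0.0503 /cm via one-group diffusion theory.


L^2 = D / Sigma_a = 1.193 / 0.0503 = 23.71769 cm^2
B_m^2 = (k_inf - 1) / L^2 = (1.277 - 1) / 23.71769 = 0.01167905 /cm^2
For a bare sphere: B_g = pi/R, so R_c = pi / sqrt(B_m^2)
R_c = pi / sqrt(0.01167905) = 29.070 cm

29.070


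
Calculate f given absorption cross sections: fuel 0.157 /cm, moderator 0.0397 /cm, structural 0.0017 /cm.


f = Sigma_a_fuel / (Sigma_a_fuel + Sigma_a_mod + Sigma_a_other)
f = 0.157 / (0.157 + 0.0397 + 0.0017)
f = 0.79133

0.79133


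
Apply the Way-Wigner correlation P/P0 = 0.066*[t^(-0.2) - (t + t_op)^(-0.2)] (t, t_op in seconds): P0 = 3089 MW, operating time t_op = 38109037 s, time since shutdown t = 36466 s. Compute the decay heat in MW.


P/P0 = 0.066 * [t^(-0.2) - (t + t_op)^(-0.2)]
P/P0 = 0.066 * [36466^(-0.2) - (36466 + 38109037)^(-0.2)]
P/P0 = 0.066 * [0.1223552 - 0.03045870] = 0.006065169
P = 3089 * 0.006065169 = 18.735 MW

18.735


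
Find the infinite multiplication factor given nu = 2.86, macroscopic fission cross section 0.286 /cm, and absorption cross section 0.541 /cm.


k_inf = nu * Sigma_f / Sigma_a
k_inf = 2.86 * 0.286 / 0.541
k_inf = 1.5119

1.5119


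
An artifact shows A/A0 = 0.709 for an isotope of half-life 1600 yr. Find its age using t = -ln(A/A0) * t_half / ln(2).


lambda = ln(2) / t_half = ln(2) / 1600 = 4.332170e-04 /yr
t = -ln(A/A0) / lambda
t = -ln(0.709) / 4.332170e-04
t = 793.83 yr

793.83


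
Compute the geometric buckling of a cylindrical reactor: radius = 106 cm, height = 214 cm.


B^2 = (2.405/R)^2 + (pi/H)^2
B^2 = (2.405/106)^2 + (pi/214)^2
B^2 = 7.3029e-04 /cm^2

7.3029e-04


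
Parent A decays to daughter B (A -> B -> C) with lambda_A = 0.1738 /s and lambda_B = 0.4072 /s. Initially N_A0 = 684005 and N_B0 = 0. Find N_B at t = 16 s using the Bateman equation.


N_B(t) = lambda_A * N_A0 / (lambda_B - lambda_A) * [exp(-lambda_A*t) - exp(-lambda_B*t)]
exp(-0.1738*16) = 0.06198890; exp(-0.4072*16) = 0.001480760
N_B = 0.1738 * 684005 / (0.4072 - 0.1738) * (0.06198890 - 0.001480760)
N_B = 30819

30819


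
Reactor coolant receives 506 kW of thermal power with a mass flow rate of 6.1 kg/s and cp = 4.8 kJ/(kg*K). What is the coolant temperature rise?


dT = Q / (m_dot * cp)
dT = 506 / (6.1 * 4.8)
dT = 17.281 C

17.281


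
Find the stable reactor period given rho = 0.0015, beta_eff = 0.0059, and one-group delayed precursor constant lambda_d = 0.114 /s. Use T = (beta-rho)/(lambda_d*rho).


T = (beta - rho) / (lambda_d * rho)
T = (0.0059 - 0.0015) / (0.114 * 0.0015)
T = 25.731 s

25.731


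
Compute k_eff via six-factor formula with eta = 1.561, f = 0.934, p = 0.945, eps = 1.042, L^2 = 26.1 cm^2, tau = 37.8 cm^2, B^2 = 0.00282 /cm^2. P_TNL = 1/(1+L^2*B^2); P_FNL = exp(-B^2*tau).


k_inf = eta*f*p*eps = 1.561*0.934*0.945*1.042 = 1.435652
P_TNL = 1/(1 + L^2*B^2) = 1/(1 + 26.1*0.00282) = 0.9314439
P_FNL = exp(-B^2*tau) = exp(-0.00282*37.8) = 0.8988888
k_eff = k_inf * P_TNL * P_FNL = 1.435652 * 0.9314439 * 0.8988888
k_eff = 1.2020

1.2020


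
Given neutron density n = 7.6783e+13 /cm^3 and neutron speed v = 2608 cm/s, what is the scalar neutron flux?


phi = n * v
phi = 7.6783e+13 * 2608
phi = 2.0025e+17 /cm^2/s

2.0025e+17


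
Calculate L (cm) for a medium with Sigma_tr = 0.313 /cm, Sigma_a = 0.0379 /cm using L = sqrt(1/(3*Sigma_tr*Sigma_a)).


D = 1 / (3 * Sigma_tr) = 1 / (3 * 0.313) = 1.064963 cm
L = sqrt(D / Sigma_a)
L = sqrt(1.064963 / 0.0379)
L = 5.3009 cm

5.3009


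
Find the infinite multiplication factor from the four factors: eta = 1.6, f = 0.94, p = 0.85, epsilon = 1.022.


k_inf = eta * f * p * epsilon
k_inf = 1.6 * 0.94 * 0.85 * 1.022
k_inf = 1.3065

1.3065


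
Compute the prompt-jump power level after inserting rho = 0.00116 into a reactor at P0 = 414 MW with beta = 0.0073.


P1/P0 = beta / (beta - rho)
P1/P0 = 0.0073 / (0.0073 - 0.00116) = 1.188925
P1 = 414 * 1.188925 = 492.21 MW

492.21


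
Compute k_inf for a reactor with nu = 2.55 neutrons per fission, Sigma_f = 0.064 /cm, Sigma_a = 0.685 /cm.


k_inf = nu * Sigma_f / Sigma_a
k_inf = 2.55 * 0.064 / 0.685
k_inf = 0.23825

0.23825


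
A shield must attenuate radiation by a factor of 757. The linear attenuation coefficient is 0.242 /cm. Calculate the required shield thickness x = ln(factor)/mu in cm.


x = ln(factor) / mu
x = ln(757) / 0.242
x = 27.394 cm

27.394


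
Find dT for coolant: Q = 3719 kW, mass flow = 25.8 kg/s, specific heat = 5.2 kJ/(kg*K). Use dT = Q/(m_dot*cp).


dT = Q / (m_dot * cp)
dT = 3719 / (25.8 * 5.2)
dT = 27.721 C

27.721


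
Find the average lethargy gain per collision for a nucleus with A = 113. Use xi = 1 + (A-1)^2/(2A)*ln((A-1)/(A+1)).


xi = 1 + (A-1)^2/(2A) * ln((A-1)/(A+1))
xi = 1 + (113-1)^2/(2*113) * ln((113-1)/(113 +1))
xi = 0.017595

0.017595


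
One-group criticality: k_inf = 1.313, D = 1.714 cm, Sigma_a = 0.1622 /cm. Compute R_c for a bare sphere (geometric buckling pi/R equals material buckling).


L^2 = D / Sigma_a = 1.714 / 0.1622 = 10.56720 cm^2
B_m^2 = (k_inf - 1) / L^2 = (1.313 - 1) / 10.56720 = 0.02961996 /cm^2
For a bare sphere: B_g = pi/R, so R_c = pi / sqrt(B_m^2)
R_c = pi / sqrt(0.02961996) = 18.254 cm

18.254


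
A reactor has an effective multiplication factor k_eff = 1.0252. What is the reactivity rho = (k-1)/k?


rho = (k_eff - 1) / k_eff
rho = (1.0252 - 1) / 1.0252
rho = 0.024581

0.024581


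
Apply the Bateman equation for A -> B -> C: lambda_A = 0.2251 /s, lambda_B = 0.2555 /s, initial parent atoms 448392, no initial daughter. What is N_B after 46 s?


N_B(t) = lambda_A * N_A0 / (lambda_B - lambda_A) * [exp(-lambda_A*t) - exp(-lambda_B*t)]
exp(-0.2251*46) = 3.184596e-05; exp(-0.2555*46) = 7.865692e-06
N_B = 0.2251 * 448392 / (0.2555 - 0.2251) * (3.184596e-05 - 7.865692e-06)
N_B = 79.618

79.618


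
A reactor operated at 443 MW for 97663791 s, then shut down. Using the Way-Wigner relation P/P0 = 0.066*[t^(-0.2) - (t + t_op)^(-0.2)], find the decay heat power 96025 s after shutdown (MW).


P/P0 = 0.066 * [t^(-0.2) - (t + t_op)^(-0.2)]
P/P0 = 0.066 * [96025^(-0.2) - (96025 + 97663791)^(-0.2)]
P/P0 = 0.066 * [0.1008145 - 0.02523294] = 0.004988383
P = 443 * 0.004988383 = 2.2099 MW

2.2099


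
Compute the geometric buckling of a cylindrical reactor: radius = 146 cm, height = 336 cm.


B^2 = (2.405/R)^2 + (pi/H)^2
B^2 = (2.405/146)^2 + (pi/336)^2
B^2 = 3.5877e-04 /cm^2

3.5877e-04


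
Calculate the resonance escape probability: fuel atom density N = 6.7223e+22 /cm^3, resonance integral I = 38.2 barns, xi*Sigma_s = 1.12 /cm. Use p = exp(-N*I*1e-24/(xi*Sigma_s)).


p = exp(-N * I * 1e-24 / (xi*Sigma_s))
p = exp(-6.7223e+22 * 38.2 * 1e-24 / 1.12)
p = 0.10098

0.10098


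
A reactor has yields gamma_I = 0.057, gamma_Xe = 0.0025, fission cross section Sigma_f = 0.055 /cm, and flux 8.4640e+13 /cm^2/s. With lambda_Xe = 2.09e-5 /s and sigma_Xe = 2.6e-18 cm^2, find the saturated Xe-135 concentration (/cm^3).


Xe_eq = (gamma_I + gamma_Xe) * Sigma_f * phi / (lambda_Xe + sigma_Xe * phi)
Numerator = (0.057 + 0.0025) * 0.055 * 8.4640e+13 = 2.769844e+11
Denominator = 2.09e-5 + 2.6e-18 * 8.4640e+13 = 2.409640e-04
Xe_eq = 2.769844e+11 / 2.409640e-04 = 1.1495e+15 /cm^3

1.1495e+15


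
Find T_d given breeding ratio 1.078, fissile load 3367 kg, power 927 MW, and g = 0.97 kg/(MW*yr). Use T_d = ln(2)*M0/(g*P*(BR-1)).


Breeding gain G = BR - 1 = 1.078 - 1 = 0.078
Fissile production rate = g * P * G = 0.97 * 927 * 0.078 = 70.13682 kg/yr
T_d = ln(2) * M0 / (g * P * G)
T_d = ln(2) * 3367 / 70.13682 = 33.275 yr

33.275


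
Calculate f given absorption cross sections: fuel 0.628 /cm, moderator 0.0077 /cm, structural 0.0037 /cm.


f = Sigma_a_fuel / (Sigma_a_fuel + Sigma_a_mod + Sigma_a_other)
f = 0.628 / (0.628 + 0.0077 + 0.0037)
f = 0.98217

0.98217


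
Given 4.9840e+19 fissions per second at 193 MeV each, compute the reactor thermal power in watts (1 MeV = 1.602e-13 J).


P = fission_rate * E_MeV * 1.602e-13
P = 4.9840e+19 * 193 * 1.602e-13
P = 1.5410e+09 W

1.5410e+09


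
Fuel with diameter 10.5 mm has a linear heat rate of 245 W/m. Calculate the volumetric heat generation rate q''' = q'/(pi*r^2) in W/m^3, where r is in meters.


r = D / 2 / 1000 = 10.5 / 2 / 1000 = 0.00525 m
q''' = q' / (pi * r^2)
q''' = 245 / (pi * 0.00525^2)
q''' = 2.8294e+06 W/m^3

2.8294e+06


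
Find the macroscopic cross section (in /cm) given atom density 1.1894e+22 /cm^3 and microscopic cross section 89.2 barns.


Sigma = N * sigma_barns * 1e-24
Sigma = 1.1894e+22 * 89.2 * 1e-24
Sigma = 1.0609 /cm

1.0609


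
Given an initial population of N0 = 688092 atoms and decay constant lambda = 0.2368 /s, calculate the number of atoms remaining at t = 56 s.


N = N0 * exp(-lambda * t)
N = 688092 * exp(-0.2368 * 56)
N = 1.1983

1.1983


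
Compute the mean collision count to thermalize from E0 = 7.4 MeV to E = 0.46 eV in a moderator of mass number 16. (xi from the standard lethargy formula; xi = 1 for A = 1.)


xi = 1 + (A-1)^2/(2A)*ln((A-1)/(A+1)) = 0.1199467 (for A = 16)
n = ln(E0/E) / xi
n = ln(7.4e6 / 0.46) / 0.1199467
n = ln(1.608696e+07) / 0.1199467 = 138.34

138.34


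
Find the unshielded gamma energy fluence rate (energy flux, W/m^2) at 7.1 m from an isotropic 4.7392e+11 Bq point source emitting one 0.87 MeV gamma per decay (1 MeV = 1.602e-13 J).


psi = A * E * 1.602e-13 / (4*pi*r^2)
psi = 4.7392e+11 * 0.87 * 1.602e-13 / (4*pi*7.1^2)
psi = 1.0427e-04 W/m^2

1.0427e-04


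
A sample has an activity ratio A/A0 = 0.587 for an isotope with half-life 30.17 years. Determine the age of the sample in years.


lambda = ln(2) / t_half = ln(2) / 30.17 = 0.02297472 /yr
t = -ln(A/A0) / lambda
t = -ln(0.587) / 0.02297472
t = 23.188 yr

23.188


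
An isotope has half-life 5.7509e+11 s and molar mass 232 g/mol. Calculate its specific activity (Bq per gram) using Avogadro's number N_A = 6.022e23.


lambda = ln(2) / t_half = ln(2) / 5.7509e+11 = 1.205285e-12 /s
SA = lambda * N_A / M
SA = 1.205285e-12 * 6.022e23 / 232
SA = 3.1285e+09 Bq/g

3.1285e+09


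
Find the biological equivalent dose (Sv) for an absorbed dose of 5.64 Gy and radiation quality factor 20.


H = D * Q
H = 5.64 * 20
H = 112.80 Sv

112.80


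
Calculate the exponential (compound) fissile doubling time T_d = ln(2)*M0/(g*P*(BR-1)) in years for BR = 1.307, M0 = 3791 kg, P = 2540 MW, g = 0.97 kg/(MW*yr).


Breeding gain G = BR - 1 = 1.307 - 1 = 0.307
Fissile production rate = g * P * G = 0.97 * 2540 * 0.307 = 756.3866 kg/yr
T_d = ln(2) * M0 / (g * P * G)
T_d = ln(2) * 3791 / 756.3866 = 3.4740 yr

3.4740


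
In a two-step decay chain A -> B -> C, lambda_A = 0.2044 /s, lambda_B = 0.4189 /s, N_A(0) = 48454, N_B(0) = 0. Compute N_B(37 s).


N_B(t) = lambda_A * N_A0 / (lambda_B - lambda_A) * [exp(-lambda_A*t) - exp(-lambda_B*t)]
exp(-0.2044*37) = 5.194188e-04; exp(-0.4189*37) = 1.856691e-07
N_B = 0.2044 * 48454 / (0.4189 - 0.2044) * (5.194188e-04 - 1.856691e-07)
N_B = 23.974

23.974


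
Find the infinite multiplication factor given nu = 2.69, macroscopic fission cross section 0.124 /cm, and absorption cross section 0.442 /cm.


k_inf = nu * Sigma_f / Sigma_a
k_inf = 2.69 * 0.124 / 0.442
k_inf = 0.75466

0.75466


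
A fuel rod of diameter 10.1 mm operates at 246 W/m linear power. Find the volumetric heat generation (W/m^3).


r = D / 2 / 1000 = 10.1 / 2 / 1000 = 0.00505 m
q''' = q' / (pi * r^2)
q''' = 246 / (pi * 0.00505^2)
q''' = 3.0705e+06 W/m^3

3.0705e+06


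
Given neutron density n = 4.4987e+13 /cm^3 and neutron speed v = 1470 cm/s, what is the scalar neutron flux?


phi = n * v
phi = 4.4987e+13 * 1470
phi = 6.6131e+16 /cm^2/s

6.6131e+16


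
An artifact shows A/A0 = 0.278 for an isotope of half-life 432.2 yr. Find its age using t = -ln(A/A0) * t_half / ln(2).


lambda = ln(2) / t_half = ln(2) / 432.2 = 0.001603765 /yr
t = -ln(A/A0) / lambda
t = -ln(0.278) / 0.001603765
t = 798.21 yr

798.21


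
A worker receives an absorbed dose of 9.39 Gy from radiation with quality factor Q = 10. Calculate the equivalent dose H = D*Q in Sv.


H = D * Q
H = 9.39 * 10
H = 93.900 Sv

93.900


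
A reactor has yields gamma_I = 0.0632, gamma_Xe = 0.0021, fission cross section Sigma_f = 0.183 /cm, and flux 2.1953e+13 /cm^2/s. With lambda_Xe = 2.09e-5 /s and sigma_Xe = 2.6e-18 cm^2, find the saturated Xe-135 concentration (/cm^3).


Xe_eq = (gamma_I + gamma_Xe) * Sigma_f * phi / (lambda_Xe + sigma_Xe * phi)
Numerator = (0.0632 + 0.0021) * 0.183 * 2.1953e+13 = 2.623362e+11
Denominator = 2.09e-5 + 2.6e-18 * 2.1953e+13 = 7.797780e-05
Xe_eq = 2.623362e+11 / 7.797780e-05 = 3.3642e+15 /cm^3

3.3642e+15


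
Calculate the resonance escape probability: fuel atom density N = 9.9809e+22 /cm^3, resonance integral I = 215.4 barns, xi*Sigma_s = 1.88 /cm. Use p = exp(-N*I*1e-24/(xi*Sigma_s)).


p = exp(-N * I * 1e-24 / (xi*Sigma_s))
p = exp(-9.9809e+22 * 215.4 * 1e-24 / 1.88)
p = 1.0804e-05

1.0804e-05


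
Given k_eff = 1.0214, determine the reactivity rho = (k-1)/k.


rho = (k_eff - 1) / k_eff
rho = (1.0214 - 1) / 1.0214
rho = 0.020952

0.020952


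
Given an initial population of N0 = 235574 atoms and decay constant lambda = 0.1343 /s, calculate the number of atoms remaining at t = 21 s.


N = N0 * exp(-lambda * t)
N = 235574 * exp(-0.1343 * 21)
N = 14037

14037


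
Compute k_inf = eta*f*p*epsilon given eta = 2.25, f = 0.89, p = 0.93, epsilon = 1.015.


k_inf = eta * f * p * epsilon
k_inf = 2.25 * 0.89 * 0.93 * 1.015
k_inf = 1.8903

1.8903


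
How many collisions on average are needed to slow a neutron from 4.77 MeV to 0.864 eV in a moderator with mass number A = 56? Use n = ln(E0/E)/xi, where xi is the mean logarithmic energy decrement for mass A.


xi = 1 + (A-1)^2/(2A)*ln((A-1)/(A+1)) = 0.03529286 (for A = 56)
n = ln(E0/E) / xi
n = ln(4.77e6 / 0.864) / 0.03529286
n = ln(5.520833e+06) / 0.03529286 = 439.86

439.86


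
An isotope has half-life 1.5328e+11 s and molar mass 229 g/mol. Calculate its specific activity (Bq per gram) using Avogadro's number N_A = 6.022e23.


lambda = ln(2) / t_half = ln(2) / 1.5328e+11 = 4.522098e-12 /s
SA = lambda * N_A / M
SA = 4.522098e-12 * 6.022e23 / 229
SA = 1.1892e+10 Bq/g

1.1892e+10


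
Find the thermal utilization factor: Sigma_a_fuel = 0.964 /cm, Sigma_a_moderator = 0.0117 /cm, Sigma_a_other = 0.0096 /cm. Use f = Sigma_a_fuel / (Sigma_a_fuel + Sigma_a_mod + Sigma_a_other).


f = Sigma_a_fuel / (Sigma_a_fuel + Sigma_a_mod + Sigma_a_other)
f = 0.964 / (0.964 + 0.0117 + 0.0096)
f = 0.97838

0.97838


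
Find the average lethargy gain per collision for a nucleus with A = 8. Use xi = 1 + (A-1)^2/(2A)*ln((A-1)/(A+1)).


xi = 1 + (A-1)^2/(2A) * ln((A-1)/(A+1))
xi = 1 + (8-1)^2/(2*8) * ln((8-1)/(8 +1))
xi = 0.23035

0.23035


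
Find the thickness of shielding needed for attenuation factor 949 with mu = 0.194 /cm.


x = ln(factor) / mu
x = ln(949) / 0.194
x = 35.337 cm

35.337


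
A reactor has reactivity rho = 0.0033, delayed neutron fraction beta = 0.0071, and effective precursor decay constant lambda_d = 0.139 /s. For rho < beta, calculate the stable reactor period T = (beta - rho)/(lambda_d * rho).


T = (beta - rho) / (lambda_d * rho)
T = (0.0071 - 0.0033) / (0.139 * 0.0033)
T = 8.2843 s

8.2843


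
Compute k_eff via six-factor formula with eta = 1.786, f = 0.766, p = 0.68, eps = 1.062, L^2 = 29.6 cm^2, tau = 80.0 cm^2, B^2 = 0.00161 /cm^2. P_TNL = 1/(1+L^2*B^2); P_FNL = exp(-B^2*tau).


k_inf = eta*f*p*eps = 1.786*0.766*0.68*1.062 = 0.9879698
P_TNL = 1/(1 + L^2*B^2) = 1/(1 + 29.6*0.00161) = 0.9545118
P_FNL = exp(-B^2*tau) = exp(-0.00161*80.0) = 0.8791498
k_eff = k_inf * P_TNL * P_FNL = 0.9879698 * 0.9545118 * 0.8791498
k_eff = 0.82906

0.82906


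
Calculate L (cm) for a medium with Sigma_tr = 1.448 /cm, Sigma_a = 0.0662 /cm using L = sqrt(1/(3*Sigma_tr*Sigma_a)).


D = 1 / (3 * Sigma_tr) = 1 / (3 * 1.448) = 0.2302026 cm
L = sqrt(D / Sigma_a)
L = sqrt(0.2302026 / 0.0662)
L = 1.8648 cm

1.8648


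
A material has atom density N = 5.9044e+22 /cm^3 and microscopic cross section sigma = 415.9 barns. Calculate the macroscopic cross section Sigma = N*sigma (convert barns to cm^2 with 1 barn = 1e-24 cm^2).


Sigma = N * sigma_barns * 1e-24
Sigma = 5.9044e+22 * 415.9 * 1e-24
Sigma = 24.556 /cm

24.556


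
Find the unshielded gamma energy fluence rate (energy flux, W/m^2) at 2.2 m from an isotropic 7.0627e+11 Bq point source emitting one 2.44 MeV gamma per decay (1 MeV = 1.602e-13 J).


psi = A * E * 1.602e-13 / (4*pi*r^2)
psi = 7.0627e+11 * 2.44 * 1.602e-13 / (4*pi*2.2^2)
psi = 0.0045391 W/m^2

0.0045391


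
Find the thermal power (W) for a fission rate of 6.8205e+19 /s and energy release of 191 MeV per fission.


P = fission_rate * E_MeV * 1.602e-13
P = 6.8205e+19 * 191 * 1.602e-13
P = 2.0870e+09 W

2.0870e+09
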